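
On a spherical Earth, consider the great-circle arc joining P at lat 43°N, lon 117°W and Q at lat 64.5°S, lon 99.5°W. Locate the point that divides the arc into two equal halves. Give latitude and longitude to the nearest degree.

≈ lat 11°S, lon 111°W

Write both endpoints as unit vectors p₁, p₂ with components (cos φ cos λ, cos φ sin λ, sin φ).
The central angle between the endpoints is δ = arccos(p₁·p₂) ≈ 1.892 rad (108.4°).
Interpolate at f = 1/2 with slerp weights a = sin((1−f)δ)/sin δ ≈ 0.855, b = sin(fδ)/sin δ ≈ 0.855.
p = a·p₁ + b·p₂ ≈ (-0.344, -0.920, -0.188); φ = arcsin(p_z) ≈ -10.87°, λ = atan2(p_y, p_x) ≈ -110.53°.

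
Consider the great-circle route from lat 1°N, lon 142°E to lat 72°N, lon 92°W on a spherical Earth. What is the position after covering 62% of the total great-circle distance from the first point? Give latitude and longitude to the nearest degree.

Convert each endpoint to a unit vector on the sphere (x = cos φ cos λ, y = cos φ sin λ, z = sin φ).
The central angle between the endpoints is δ = arccos(p₁·p₂) ≈ 1.737 rad (99.5°).
Interpolate at f = 0.62 with slerp weights a = sin((1−f)δ)/sin δ ≈ 0.622, b = sin(fδ)/sin δ ≈ 0.893.
p = a·p₁ + b·p₂ ≈ (-0.499, 0.107, 0.860); φ = arcsin(p_z) ≈ 59.29°, λ = atan2(p_y, p_x) ≈ 167.91°.

≈ lat 59°N, lon 168°E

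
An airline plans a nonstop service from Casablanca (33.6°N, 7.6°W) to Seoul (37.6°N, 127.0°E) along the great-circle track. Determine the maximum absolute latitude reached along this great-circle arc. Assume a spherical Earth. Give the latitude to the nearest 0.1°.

≈ 61.7°N

The great circle lies in the plane with unit normal n̂ = (p₁ × p₂)/|p₁ × p₂|.
Here n̂_z ≈ +0.474; the vertex latitude is φ_max = arccos|n̂_z| ≈ 61.7°.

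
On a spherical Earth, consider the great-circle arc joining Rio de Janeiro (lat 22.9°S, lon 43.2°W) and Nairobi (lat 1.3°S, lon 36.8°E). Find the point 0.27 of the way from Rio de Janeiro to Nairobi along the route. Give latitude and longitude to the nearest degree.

Write both endpoints as unit vectors p₁, p₂ with components (cos φ cos λ, cos φ sin λ, sin φ).
The central angle between the endpoints is δ = arccos(p₁·p₂) ≈ 1.401 rad (80.3°).
Interpolate at f = 0.27 with slerp weights a = sin((1−f)δ)/sin δ ≈ 0.866, b = sin(fδ)/sin δ ≈ 0.375.
p = a·p₁ + b·p₂ ≈ (0.882, -0.322, -0.346); φ = arcsin(p_z) ≈ -20.21°, λ = atan2(p_y, p_x) ≈ -20.05°.

≈ lat 20°S, lon 20°W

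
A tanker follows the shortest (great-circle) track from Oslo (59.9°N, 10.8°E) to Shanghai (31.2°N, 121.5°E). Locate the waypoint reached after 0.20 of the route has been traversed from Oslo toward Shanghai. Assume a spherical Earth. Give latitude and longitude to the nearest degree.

From cos δ = sin φ₁ sin φ₂ + cos φ₁ cos φ₂ cos Δλ, the central angle is δ ≈ 1.270 rad (72.8°).
Interpolate at f = 0.20 with slerp weights a = sin((1−f)δ)/sin δ ≈ 0.890, b = sin(fδ)/sin δ ≈ 0.263.
p = a·p₁ + b·p₂ ≈ (0.321, 0.275, 0.906); φ = arcsin(p_z) ≈ 64.98°, λ = atan2(p_y, p_x) ≈ 40.65°.

≈ (65°N, 41°E)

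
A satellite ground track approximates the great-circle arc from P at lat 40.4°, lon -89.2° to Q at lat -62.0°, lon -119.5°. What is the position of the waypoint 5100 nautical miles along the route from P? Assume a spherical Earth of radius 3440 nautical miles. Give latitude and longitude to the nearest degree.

≈ lat -43°, lon -109°

From cos δ = sin φ₁ sin φ₂ + cos φ₁ cos φ₂ cos Δλ, the central angle is δ ≈ 1.838 rad (105.3°). The total great-circle distance is δ·R ≈ 1.838 × 3440 ≈ 6321 nmi, so the target fraction is f = 5100/6321 ≈ 0.807.
Interpolate at f ≈ 0.807 with slerp weights a = sin((1−f)δ)/sin δ ≈ 0.360, b = sin(fδ)/sin δ ≈ 1.033.
p = a·p₁ + b·p₂ ≈ (-0.235, -0.696, -0.678); φ = arcsin(p_z) ≈ -42.71°, λ = atan2(p_y, p_x) ≈ -108.64°.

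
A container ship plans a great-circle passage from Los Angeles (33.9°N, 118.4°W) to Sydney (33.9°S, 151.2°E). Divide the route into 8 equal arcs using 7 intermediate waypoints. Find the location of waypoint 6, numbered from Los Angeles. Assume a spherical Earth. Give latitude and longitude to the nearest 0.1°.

≈ (18.3°S, 176.0°E)

Convert each endpoint to a unit vector on the sphere (x = cos φ cos λ, y = cos φ sin λ, z = sin φ).
The central angle between the endpoints is δ = arccos(p₁·p₂) ≈ 1.892 rad (108.4°).
Interpolate at f = 6/8 with slerp weights a = sin((1−f)δ)/sin δ ≈ 0.480, b = sin(fδ)/sin δ ≈ 1.042.
p = a·p₁ + b·p₂ ≈ (-0.947, 0.066, -0.313); φ = arcsin(p_z) ≈ -18.26°, λ = atan2(p_y, p_x) ≈ 176.01°.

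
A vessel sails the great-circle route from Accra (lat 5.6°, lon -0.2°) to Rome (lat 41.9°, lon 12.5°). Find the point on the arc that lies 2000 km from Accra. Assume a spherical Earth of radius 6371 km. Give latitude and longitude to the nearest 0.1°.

Write both endpoints as unit vectors p₁, p₂ with components (cos φ cos λ, cos φ sin λ, sin φ).
The central angle between the endpoints is δ = arccos(p₁·p₂) ≈ 0.664 rad (38.0°). The total great-circle distance is δ·R ≈ 0.664 × 6371 ≈ 4228 km, so the target fraction is f = 2000/4228 ≈ 0.473.
Interpolate at f ≈ 0.473 with slerp weights a = sin((1−f)δ)/sin δ ≈ 0.556, b = sin(fδ)/sin δ ≈ 0.501.
p = a·p₁ + b·p₂ ≈ (0.918, 0.079, 0.389); φ = arcsin(p_z) ≈ 22.90°, λ = atan2(p_y, p_x) ≈ 4.91°.

≈ lat 22.9°, lon 4.9°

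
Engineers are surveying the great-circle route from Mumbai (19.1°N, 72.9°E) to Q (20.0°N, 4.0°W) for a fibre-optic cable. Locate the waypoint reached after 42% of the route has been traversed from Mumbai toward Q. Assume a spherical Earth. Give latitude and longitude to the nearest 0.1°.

≈ (24.2°N, 40.9°E)

From cos δ = sin φ₁ sin φ₂ + cos φ₁ cos φ₂ cos Δλ, the central angle is δ ≈ 1.252 rad (71.7°).
Interpolate at f = 0.42 with slerp weights a = sin((1−f)δ)/sin δ ≈ 0.699, b = sin(fδ)/sin δ ≈ 0.529.
p = a·p₁ + b·p₂ ≈ (0.690, 0.597, 0.410); φ = arcsin(p_z) ≈ 24.18°, λ = atan2(p_y, p_x) ≈ 40.87°.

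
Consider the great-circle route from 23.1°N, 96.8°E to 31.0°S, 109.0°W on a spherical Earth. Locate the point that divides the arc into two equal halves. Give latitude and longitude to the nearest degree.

The haversine formula gives a central angle δ ≈ 2.719 rad (155.8°) between the endpoints.
Interpolate at f = 1/2 with slerp weights a = sin((1−f)δ)/sin δ ≈ 2.383, b = sin(fδ)/sin δ ≈ 2.383.
p = a·p₁ + b·p₂ ≈ (-0.924, 0.245, -0.292); φ = arcsin(p_z) ≈ -17.00°, λ = atan2(p_y, p_x) ≈ 165.15°.

≈ 17°S, 165°E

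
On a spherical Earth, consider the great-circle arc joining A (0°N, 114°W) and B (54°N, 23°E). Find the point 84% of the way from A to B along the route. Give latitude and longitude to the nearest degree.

Convert each endpoint to a unit vector on the sphere (x = cos φ cos λ, y = cos φ sin λ, z = sin φ).
The central angle between the endpoints is δ = arccos(p₁·p₂) ≈ 2.015 rad (115.5°).
Interpolate at f = 0.84 with slerp weights a = sin((1−f)δ)/sin δ ≈ 0.351, b = sin(fδ)/sin δ ≈ 1.099.
p = a·p₁ + b·p₂ ≈ (0.452, -0.068, 0.889); φ = arcsin(p_z) ≈ 62.80°, λ = atan2(p_y, p_x) ≈ -8.57°.

≈ (63°N, 9°W)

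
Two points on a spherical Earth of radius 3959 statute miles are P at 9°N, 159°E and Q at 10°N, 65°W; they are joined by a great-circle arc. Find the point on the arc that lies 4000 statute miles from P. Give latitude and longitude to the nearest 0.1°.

≈ 23.7°N, 142.2°W

Write both endpoints as unit vectors p₁, p₂ with components (cos φ cos λ, cos φ sin λ, sin φ).
The central angle between the endpoints is δ = arccos(p₁·p₂) ≈ 2.308 rad (132.3°). The total great-circle distance is δ·R ≈ 2.308 × 3959 ≈ 9139 mi, so the target fraction is f = 4000/9139 ≈ 0.438.
Interpolate at f ≈ 0.438 with slerp weights a = sin((1−f)δ)/sin δ ≈ 1.301, b = sin(fδ)/sin δ ≈ 1.145.
p = a·p₁ + b·p₂ ≈ (-0.724, -0.561, 0.402); φ = arcsin(p_z) ≈ 23.72°, λ = atan2(p_y, p_x) ≈ -142.22°.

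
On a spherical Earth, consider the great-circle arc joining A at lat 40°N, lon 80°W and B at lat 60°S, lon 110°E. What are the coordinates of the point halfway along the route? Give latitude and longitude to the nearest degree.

≈ lat 38°S, lon 98°W

Convert each endpoint to a unit vector on the sphere (x = cos φ cos λ, y = cos φ sin λ, z = sin φ).
The central angle between the endpoints is δ = arccos(p₁·p₂) ≈ 2.776 rad (159.0°).
Interpolate at f = 1/2 with slerp weights a = sin((1−f)δ)/sin δ ≈ 2.750, b = sin(fδ)/sin δ ≈ 2.750.
p = a·p₁ + b·p₂ ≈ (-0.104, -0.782, -0.614); φ = arcsin(p_z) ≈ -37.87°, λ = atan2(p_y, p_x) ≈ -97.60°.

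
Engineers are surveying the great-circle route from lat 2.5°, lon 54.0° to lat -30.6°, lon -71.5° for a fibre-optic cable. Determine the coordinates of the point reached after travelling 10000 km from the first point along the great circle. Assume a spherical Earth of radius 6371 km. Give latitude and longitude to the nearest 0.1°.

≈ lat -34.7°, lon -34.2°

Write both endpoints as unit vectors p₁, p₂ with components (cos φ cos λ, cos φ sin λ, sin φ).
The central angle between the endpoints is δ = arccos(p₁·p₂) ≈ 2.119 rad (121.4°). The total great-circle distance is δ·R ≈ 2.119 × 6371 ≈ 13503 km, so the target fraction is f = 10000/13503 ≈ 0.741.
Interpolate at f ≈ 0.741 with slerp weights a = sin((1−f)δ)/sin δ ≈ 0.612, b = sin(fδ)/sin δ ≈ 1.172.
p = a·p₁ + b·p₂ ≈ (0.680, -0.462, -0.570); φ = arcsin(p_z) ≈ -34.74°, λ = atan2(p_y, p_x) ≈ -34.18°.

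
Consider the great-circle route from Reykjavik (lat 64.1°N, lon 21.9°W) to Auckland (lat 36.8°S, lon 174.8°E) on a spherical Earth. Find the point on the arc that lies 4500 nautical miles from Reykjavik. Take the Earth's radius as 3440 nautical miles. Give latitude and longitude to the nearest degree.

≈ lat 37°N, lon 167°W

The haversine formula gives a central angle δ ≈ 2.634 rad (150.9°) between the endpoints. The total great-circle distance is δ·R ≈ 2.634 × 3440 ≈ 9061 nmi, so the target fraction is f = 4500/9061 ≈ 0.497.
Interpolate at f ≈ 0.497 with slerp weights a = sin((1−f)δ)/sin δ ≈ 1.995, b = sin(fδ)/sin δ ≈ 1.986.
p = a·p₁ + b·p₂ ≈ (-0.775, -0.181, 0.605); φ = arcsin(p_z) ≈ 37.24°, λ = atan2(p_y, p_x) ≈ -166.86°.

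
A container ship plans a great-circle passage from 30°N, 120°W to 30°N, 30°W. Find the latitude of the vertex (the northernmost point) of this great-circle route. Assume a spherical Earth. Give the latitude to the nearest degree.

≈ 39°N

The great circle lies in the plane with unit normal n̂ = (p₁ × p₂)/|p₁ × p₂|.
Here n̂_z ≈ +0.775; the vertex latitude is φ_max = arccos|n̂_z| ≈ 39.2°.
Check via Clairaut: cos φ_max = |cos φ₁| · sin C = cos(30.0°)·sin(63.4°) ≈ 0.775, again giving ≈ 39.2°.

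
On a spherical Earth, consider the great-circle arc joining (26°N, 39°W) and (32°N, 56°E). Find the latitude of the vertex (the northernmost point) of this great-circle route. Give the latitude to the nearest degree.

≈ 40°N

The great circle lies in the plane with unit normal n̂ = (p₁ × p₂)/|p₁ × p₂|.
Here n̂_z ≈ +0.770; the vertex latitude is φ_max = arccos|n̂_z| ≈ 39.6°.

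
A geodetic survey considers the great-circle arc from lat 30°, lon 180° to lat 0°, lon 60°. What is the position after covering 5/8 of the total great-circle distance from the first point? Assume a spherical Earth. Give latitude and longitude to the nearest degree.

≈ lat 22°, lon 98°

Convert each endpoint to a unit vector on the sphere (x = cos φ cos λ, y = cos φ sin λ, z = sin φ).
The central angle between the endpoints is δ = arccos(p₁·p₂) ≈ 2.019 rad (115.7°).
Interpolate at f = 5/8 with slerp weights a = sin((1−f)δ)/sin δ ≈ 0.762, b = sin(fδ)/sin δ ≈ 1.057.
p = a·p₁ + b·p₂ ≈ (-0.131, 0.915, 0.381); φ = arcsin(p_z) ≈ 22.39°, λ = atan2(p_y, p_x) ≈ 98.17°.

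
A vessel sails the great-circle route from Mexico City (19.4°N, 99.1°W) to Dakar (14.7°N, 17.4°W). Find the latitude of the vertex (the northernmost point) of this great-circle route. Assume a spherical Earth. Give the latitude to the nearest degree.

The great circle lies in the plane with unit normal n̂ = (p₁ × p₂)/|p₁ × p₂|.
Here n̂_z ≈ +0.925; the vertex latitude is φ_max = arccos|n̂_z| ≈ 22.4°.
Check via Clairaut: cos φ_max = |cos φ₁| · sin C = cos(19.4°)·sin(78.6°) ≈ 0.925, again giving ≈ 22.4°.

≈ 22°N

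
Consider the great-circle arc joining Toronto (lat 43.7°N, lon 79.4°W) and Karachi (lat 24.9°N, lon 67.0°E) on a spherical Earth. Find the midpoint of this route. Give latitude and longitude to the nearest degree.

Convert each endpoint to a unit vector on the sphere (x = cos φ cos λ, y = cos φ sin λ, z = sin φ).
The central angle between the endpoints is δ = arccos(p₁·p₂) ≈ 1.829 rad (104.8°).
Interpolate at f = 1/2 with slerp weights a = sin((1−f)δ)/sin δ ≈ 0.819, b = sin(fδ)/sin δ ≈ 0.819.
p = a·p₁ + b·p₂ ≈ (0.399, 0.102, 0.911); φ = arcsin(p_z) ≈ 65.66°, λ = atan2(p_y, p_x) ≈ 14.31°.

≈ lat 66°N, lon 14°E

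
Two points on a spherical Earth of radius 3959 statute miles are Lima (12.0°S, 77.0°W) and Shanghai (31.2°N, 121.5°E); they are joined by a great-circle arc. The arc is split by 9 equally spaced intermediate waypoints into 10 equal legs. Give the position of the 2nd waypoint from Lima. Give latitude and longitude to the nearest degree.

≈ 12°N, 96°W

Write both endpoints as unit vectors p₁, p₂ with components (cos φ cos λ, cos φ sin λ, sin φ).
The central angle between the endpoints is δ = arccos(p₁·p₂) ≈ 2.693 rad (154.3°).
Interpolate at f = 2/10 with slerp weights a = sin((1−f)δ)/sin δ ≈ 1.925, b = sin(fδ)/sin δ ≈ 1.183.
p = a·p₁ + b·p₂ ≈ (-0.105, -0.971, 0.213); φ = arcsin(p_z) ≈ 12.29°, λ = atan2(p_y, p_x) ≈ -96.19°.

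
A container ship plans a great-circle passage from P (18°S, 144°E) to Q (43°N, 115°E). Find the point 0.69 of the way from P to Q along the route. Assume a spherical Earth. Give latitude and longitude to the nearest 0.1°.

Write both endpoints as unit vectors p₁, p₂ with components (cos φ cos λ, cos φ sin λ, sin φ).
The central angle between the endpoints is δ = arccos(p₁·p₂) ≈ 1.162 rad (66.6°).
Interpolate at f = 0.69 with slerp weights a = sin((1−f)δ)/sin δ ≈ 0.384, b = sin(fδ)/sin δ ≈ 0.783.
p = a·p₁ + b·p₂ ≈ (-0.538, 0.734, 0.415); φ = arcsin(p_z) ≈ 24.54°, λ = atan2(p_y, p_x) ≈ 126.23°.

≈ (24.5°N, 126.2°E)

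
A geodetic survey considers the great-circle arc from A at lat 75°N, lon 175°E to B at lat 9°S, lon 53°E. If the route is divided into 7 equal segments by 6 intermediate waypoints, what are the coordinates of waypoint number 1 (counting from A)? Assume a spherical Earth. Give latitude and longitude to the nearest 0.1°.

≈ lat 74.8°N, lon 113.8°E

Write both endpoints as unit vectors p₁, p₂ with components (cos φ cos λ, cos φ sin λ, sin φ).
The central angle between the endpoints is δ = arccos(p₁·p₂) ≈ 1.861 rad (106.7°).
Interpolate at f = 1/7 with slerp weights a = sin((1−f)δ)/sin δ ≈ 1.043, b = sin(fδ)/sin δ ≈ 0.274.
p = a·p₁ + b·p₂ ≈ (-0.106, 0.240, 0.965); φ = arcsin(p_z) ≈ 74.79°, λ = atan2(p_y, p_x) ≈ 113.84°.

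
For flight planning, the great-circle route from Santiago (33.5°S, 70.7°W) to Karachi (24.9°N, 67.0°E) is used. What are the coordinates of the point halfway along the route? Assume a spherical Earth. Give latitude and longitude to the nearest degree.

≈ (12°S, 4°E)

The haversine formula gives a central angle δ ≈ 2.485 rad (142.4°) between the endpoints.
Interpolate at f = 1/2 with slerp weights a = sin((1−f)δ)/sin δ ≈ 1.550, b = sin(fδ)/sin δ ≈ 1.550.
p = a·p₁ + b·p₂ ≈ (0.976, 0.074, -0.203); φ = arcsin(p_z) ≈ -11.70°, λ = atan2(p_y, p_x) ≈ 4.35°.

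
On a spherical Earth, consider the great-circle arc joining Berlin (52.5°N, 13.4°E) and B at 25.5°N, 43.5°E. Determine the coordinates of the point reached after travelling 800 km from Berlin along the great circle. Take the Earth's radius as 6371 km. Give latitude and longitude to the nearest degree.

≈ 48°N, 22°E

From cos δ = sin φ₁ sin φ₂ + cos φ₁ cos φ₂ cos Δλ, the central angle is δ ≈ 0.615 rad (35.2°). The total great-circle distance is δ·R ≈ 0.615 × 6371 ≈ 3917 km, so the target fraction is f = 800/3917 ≈ 0.204.
Interpolate at f ≈ 0.204 with slerp weights a = sin((1−f)δ)/sin δ ≈ 0.815, b = sin(fδ)/sin δ ≈ 0.217.
p = a·p₁ + b·p₂ ≈ (0.625, 0.250, 0.740); φ = arcsin(p_z) ≈ 47.72°, λ = atan2(p_y, p_x) ≈ 21.80°.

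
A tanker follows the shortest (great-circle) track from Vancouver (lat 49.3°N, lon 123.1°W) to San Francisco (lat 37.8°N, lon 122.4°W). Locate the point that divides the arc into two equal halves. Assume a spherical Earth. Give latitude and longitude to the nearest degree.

≈ lat 44°N, lon 123°W

Convert each endpoint to a unit vector on the sphere (x = cos φ cos λ, y = cos φ sin λ, z = sin φ).
The central angle between the endpoints is δ = arccos(p₁·p₂) ≈ 0.201 rad (11.5°).
Interpolate at f = 1/2 with slerp weights a = sin((1−f)δ)/sin δ ≈ 0.503, b = sin(fδ)/sin δ ≈ 0.503.
p = a·p₁ + b·p₂ ≈ (-0.392, -0.610, 0.689); φ = arcsin(p_z) ≈ 43.55°, λ = atan2(p_y, p_x) ≈ -122.72°.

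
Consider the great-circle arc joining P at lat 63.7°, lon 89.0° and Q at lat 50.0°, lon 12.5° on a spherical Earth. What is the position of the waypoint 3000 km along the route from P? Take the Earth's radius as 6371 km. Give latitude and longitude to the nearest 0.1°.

≈ lat 59.5°, lon 30.9°

Write both endpoints as unit vectors p₁, p₂ with components (cos φ cos λ, cos φ sin λ, sin φ).
The central angle between the endpoints is δ = arccos(p₁·p₂) ≈ 0.718 rad (41.1°). The total great-circle distance is δ·R ≈ 0.718 × 6371 ≈ 4573 km, so the target fraction is f = 3000/4573 ≈ 0.656.
Interpolate at f ≈ 0.656 with slerp weights a = sin((1−f)δ)/sin δ ≈ 0.372, b = sin(fδ)/sin δ ≈ 0.690.
p = a·p₁ + b·p₂ ≈ (0.436, 0.261, 0.862); φ = arcsin(p_z) ≈ 59.49°, λ = atan2(p_y, p_x) ≈ 30.88°.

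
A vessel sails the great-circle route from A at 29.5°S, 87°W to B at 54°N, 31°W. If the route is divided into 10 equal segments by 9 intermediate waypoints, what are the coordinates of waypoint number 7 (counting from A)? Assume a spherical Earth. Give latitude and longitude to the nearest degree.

Write both endpoints as unit vectors p₁, p₂ with components (cos φ cos λ, cos φ sin λ, sin φ).
The central angle between the endpoints is δ = arccos(p₁·p₂) ≈ 1.683 rad (96.4°).
Interpolate at f = 7/10 with slerp weights a = sin((1−f)δ)/sin δ ≈ 0.487, b = sin(fδ)/sin δ ≈ 0.930.
p = a·p₁ + b·p₂ ≈ (0.491, -0.705, 0.513); φ = arcsin(p_z) ≈ 30.83°, λ = atan2(p_y, p_x) ≈ -55.15°.

≈ 31°N, 55°W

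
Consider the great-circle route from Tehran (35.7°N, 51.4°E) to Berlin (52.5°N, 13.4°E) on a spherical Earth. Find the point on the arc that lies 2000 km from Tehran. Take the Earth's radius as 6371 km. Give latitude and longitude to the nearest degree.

Convert each endpoint to a unit vector on the sphere (x = cos φ cos λ, y = cos φ sin λ, z = sin φ).
The central angle between the endpoints is δ = arccos(p₁·p₂) ≈ 0.550 rad (31.5°). The total great-circle distance is δ·R ≈ 0.550 × 6371 ≈ 3504 km, so the target fraction is f = 2000/3504 ≈ 0.571.
Interpolate at f ≈ 0.571 with slerp weights a = sin((1−f)δ)/sin δ ≈ 0.447, b = sin(fδ)/sin δ ≈ 0.591.
p = a·p₁ + b·p₂ ≈ (0.577, 0.367, 0.730); φ = arcsin(p_z) ≈ 46.87°, λ = atan2(p_y, p_x) ≈ 32.50°.

≈ 47°N, 33°E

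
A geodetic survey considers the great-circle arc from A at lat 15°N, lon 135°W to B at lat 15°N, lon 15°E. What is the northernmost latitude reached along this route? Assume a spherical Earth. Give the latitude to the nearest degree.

The great circle lies in the plane with unit normal n̂ = (p₁ × p₂)/|p₁ × p₂|.
Here n̂_z ≈ +0.695; the vertex latitude is φ_max = arccos|n̂_z| ≈ 46.0°.
Check via Clairaut: cos φ_max = |cos φ₁| · sin C = cos(15.0°)·sin(46.0°) ≈ 0.695, again giving ≈ 46.0°.

≈ 46°N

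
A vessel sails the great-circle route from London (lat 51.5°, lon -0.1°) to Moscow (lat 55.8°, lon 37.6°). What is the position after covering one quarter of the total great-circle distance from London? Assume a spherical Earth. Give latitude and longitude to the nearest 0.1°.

≈ lat 53.7°, lon 8.4°

From cos δ = sin φ₁ sin φ₂ + cos φ₁ cos φ₂ cos Δλ, the central angle is δ ≈ 0.392 rad (22.5°).
Interpolate at f = 1/4 with slerp weights a = sin((1−f)δ)/sin δ ≈ 0.759, b = sin(fδ)/sin δ ≈ 0.256.
p = a·p₁ + b·p₂ ≈ (0.586, 0.087, 0.805); φ = arcsin(p_z) ≈ 53.65°, λ = atan2(p_y, p_x) ≈ 8.44°.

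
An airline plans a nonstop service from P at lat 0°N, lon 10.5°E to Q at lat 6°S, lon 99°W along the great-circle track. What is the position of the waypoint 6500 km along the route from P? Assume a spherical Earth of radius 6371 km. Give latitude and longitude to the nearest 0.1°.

Write both endpoints as unit vectors p₁, p₂ with components (cos φ cos λ, cos φ sin λ, sin φ).
The central angle between the endpoints is δ = arccos(p₁·p₂) ≈ 1.909 rad (109.4°). The total great-circle distance is δ·R ≈ 1.909 × 6371 ≈ 12163 km, so the target fraction is f = 6500/12163 ≈ 0.534.
Interpolate at f ≈ 0.534 with slerp weights a = sin((1−f)δ)/sin δ ≈ 0.823, b = sin(fδ)/sin δ ≈ 0.903.
p = a·p₁ + b·p₂ ≈ (0.669, -0.737, -0.094); φ = arcsin(p_z) ≈ -5.42°, λ = atan2(p_y, p_x) ≈ -47.80°.

≈ lat 5.4°S, lon 47.8°W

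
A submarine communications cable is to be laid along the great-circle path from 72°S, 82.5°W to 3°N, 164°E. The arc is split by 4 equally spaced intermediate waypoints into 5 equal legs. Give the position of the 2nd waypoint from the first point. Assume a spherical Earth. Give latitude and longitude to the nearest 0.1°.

≈ 53.3°S, 171.4°W

From cos δ = sin φ₁ sin φ₂ + cos φ₁ cos φ₂ cos Δλ, the central angle is δ ≈ 1.744 rad (100.0°).
Interpolate at f = 2/5 with slerp weights a = sin((1−f)δ)/sin δ ≈ 0.879, b = sin(fδ)/sin δ ≈ 0.652.
p = a·p₁ + b·p₂ ≈ (-0.591, -0.090, -0.802); φ = arcsin(p_z) ≈ -53.31°, λ = atan2(p_y, p_x) ≈ -171.36°.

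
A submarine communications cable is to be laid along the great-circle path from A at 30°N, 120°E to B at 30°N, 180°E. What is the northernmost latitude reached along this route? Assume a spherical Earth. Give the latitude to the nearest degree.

The great circle lies in the plane with unit normal n̂ = (p₁ × p₂)/|p₁ × p₂|.
Here n̂_z ≈ +0.832; the vertex latitude is φ_max = arccos|n̂_z| ≈ 33.7°.
Check via Clairaut: cos φ_max = |cos φ₁| · sin C = cos(30.0°)·sin(73.9°) ≈ 0.832, again giving ≈ 33.7°.

≈ 34°N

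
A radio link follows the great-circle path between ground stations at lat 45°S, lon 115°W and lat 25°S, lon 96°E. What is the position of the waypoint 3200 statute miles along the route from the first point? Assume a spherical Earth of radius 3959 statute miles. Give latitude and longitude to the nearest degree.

From cos δ = sin φ₁ sin φ₂ + cos φ₁ cos φ₂ cos Δλ, the central angle is δ ≈ 1.824 rad (104.5°). The total great-circle distance is δ·R ≈ 1.824 × 3959 ≈ 7221 mi, so the target fraction is f = 3200/7221 ≈ 0.443.
Interpolate at f ≈ 0.443 with slerp weights a = sin((1−f)δ)/sin δ ≈ 0.878, b = sin(fδ)/sin δ ≈ 0.747.
p = a·p₁ + b·p₂ ≈ (-0.333, 0.111, -0.936); φ = arcsin(p_z) ≈ -69.45°, λ = atan2(p_y, p_x) ≈ 161.62°.

≈ lat 69°S, lon 162°E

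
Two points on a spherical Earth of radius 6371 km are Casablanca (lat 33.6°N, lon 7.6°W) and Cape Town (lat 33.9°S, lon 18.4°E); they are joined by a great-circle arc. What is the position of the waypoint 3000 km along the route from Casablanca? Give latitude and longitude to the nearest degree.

The haversine formula gives a central angle δ ≈ 1.253 rad (71.8°) between the endpoints. The total great-circle distance is δ·R ≈ 1.253 × 6371 ≈ 7981 km, so the target fraction is f = 3000/7981 ≈ 0.376.
Interpolate at f ≈ 0.376 with slerp weights a = sin((1−f)δ)/sin δ ≈ 0.742, b = sin(fδ)/sin δ ≈ 0.478.
p = a·p₁ + b·p₂ ≈ (0.989, 0.043, 0.144); φ = arcsin(p_z) ≈ 8.29°, λ = atan2(p_y, p_x) ≈ 2.51°.

≈ lat 8°N, lon 3°E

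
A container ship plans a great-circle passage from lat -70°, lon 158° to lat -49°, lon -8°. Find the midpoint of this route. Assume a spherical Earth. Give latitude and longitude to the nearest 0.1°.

≈ lat -78.8°, lon 6.3°

Write both endpoints as unit vectors p₁, p₂ with components (cos φ cos λ, cos φ sin λ, sin φ).
The central angle between the endpoints is δ = arccos(p₁·p₂) ≈ 1.057 rad (60.6°).
Interpolate at f = 1/2 with slerp weights a = sin((1−f)δ)/sin δ ≈ 0.579, b = sin(fδ)/sin δ ≈ 0.579.
p = a·p₁ + b·p₂ ≈ (0.193, 0.021, -0.981); φ = arcsin(p_z) ≈ -78.83°, λ = atan2(p_y, p_x) ≈ 6.32°.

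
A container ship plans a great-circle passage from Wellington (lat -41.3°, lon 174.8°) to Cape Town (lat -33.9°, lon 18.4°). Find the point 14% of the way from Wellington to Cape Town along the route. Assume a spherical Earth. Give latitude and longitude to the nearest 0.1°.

≈ lat -54.4°, lon 166.5°

Convert each endpoint to a unit vector on the sphere (x = cos φ cos λ, y = cos φ sin λ, z = sin φ).
The central angle between the endpoints is δ = arccos(p₁·p₂) ≈ 1.776 rad (101.7°).
Interpolate at f = 0.14 with slerp weights a = sin((1−f)δ)/sin δ ≈ 1.020, b = sin(fδ)/sin δ ≈ 0.251.
p = a·p₁ + b·p₂ ≈ (-0.566, 0.135, -0.814); φ = arcsin(p_z) ≈ -54.45°, λ = atan2(p_y, p_x) ≈ 166.54°.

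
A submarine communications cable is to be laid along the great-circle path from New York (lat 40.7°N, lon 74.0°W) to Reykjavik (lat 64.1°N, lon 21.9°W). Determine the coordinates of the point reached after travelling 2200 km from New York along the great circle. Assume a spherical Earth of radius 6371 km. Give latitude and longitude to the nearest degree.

≈ lat 56°N, lon 54°W

The haversine formula gives a central angle δ ≈ 0.660 rad (37.8°) between the endpoints. The total great-circle distance is δ·R ≈ 0.660 × 6371 ≈ 4205 km, so the target fraction is f = 2200/4205 ≈ 0.523.
Interpolate at f ≈ 0.523 with slerp weights a = sin((1−f)δ)/sin δ ≈ 0.505, b = sin(fδ)/sin δ ≈ 0.552.
p = a·p₁ + b·p₂ ≈ (0.329, -0.458, 0.826); φ = arcsin(p_z) ≈ 55.67°, λ = atan2(p_y, p_x) ≈ -54.28°.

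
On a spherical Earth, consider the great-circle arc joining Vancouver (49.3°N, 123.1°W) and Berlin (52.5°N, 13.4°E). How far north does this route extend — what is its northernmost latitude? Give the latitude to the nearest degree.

≈ 73°N

The great circle lies in the plane with unit normal n̂ = (p₁ × p₂)/|p₁ × p₂|.
Here n̂_z ≈ +0.288; the vertex latitude is φ_max = arccos|n̂_z| ≈ 73.3°.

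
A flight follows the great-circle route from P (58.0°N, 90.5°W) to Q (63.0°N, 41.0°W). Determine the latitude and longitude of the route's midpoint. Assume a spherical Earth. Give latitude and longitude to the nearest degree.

≈ (63°N, 68°W)

From cos δ = sin φ₁ sin φ₂ + cos φ₁ cos φ₂ cos Δλ, the central angle is δ ≈ 0.423 rad (24.2°).
Interpolate at f = 1/2 with slerp weights a = sin((1−f)δ)/sin δ ≈ 0.511, b = sin(fδ)/sin δ ≈ 0.511.
p = a·p₁ + b·p₂ ≈ (0.173, -0.423, 0.889); φ = arcsin(p_z) ≈ 62.79°, λ = atan2(p_y, p_x) ≈ -67.79°.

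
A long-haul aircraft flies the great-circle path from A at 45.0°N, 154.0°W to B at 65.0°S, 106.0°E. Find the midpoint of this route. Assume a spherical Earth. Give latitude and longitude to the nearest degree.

From cos δ = sin φ₁ sin φ₂ + cos φ₁ cos φ₂ cos Δλ, the central angle is δ ≈ 2.336 rad (133.8°).
Interpolate at f = 1/2 with slerp weights a = sin((1−f)δ)/sin δ ≈ 1.276, b = sin(fδ)/sin δ ≈ 1.276.
p = a·p₁ + b·p₂ ≈ (-0.959, 0.123, -0.254); φ = arcsin(p_z) ≈ -14.72°, λ = atan2(p_y, p_x) ≈ 172.70°.

≈ 15°S, 173°E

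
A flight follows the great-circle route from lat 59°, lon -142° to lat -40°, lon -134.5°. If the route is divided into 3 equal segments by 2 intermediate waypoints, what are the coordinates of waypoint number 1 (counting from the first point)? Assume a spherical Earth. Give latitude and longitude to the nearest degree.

≈ lat 26°, lon -138°

The haversine formula gives a central angle δ ≈ 1.731 rad (99.2°) between the endpoints.
Interpolate at f = 1/3 with slerp weights a = sin((1−f)δ)/sin δ ≈ 0.926, b = sin(fδ)/sin δ ≈ 0.553.
p = a·p₁ + b·p₂ ≈ (-0.673, -0.596, 0.439); φ = arcsin(p_z) ≈ 26.03°, λ = atan2(p_y, p_x) ≈ -138.47°.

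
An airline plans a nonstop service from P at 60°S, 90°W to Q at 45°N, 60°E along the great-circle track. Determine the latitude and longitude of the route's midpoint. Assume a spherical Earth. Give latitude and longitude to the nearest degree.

From cos δ = sin φ₁ sin φ₂ + cos φ₁ cos φ₂ cos Δλ, the central angle is δ ≈ 2.735 rad (156.7°).
Interpolate at f = 1/2 with slerp weights a = sin((1−f)δ)/sin δ ≈ 2.478, b = sin(fδ)/sin δ ≈ 2.478.
p = a·p₁ + b·p₂ ≈ (0.876, 0.278, -0.394); φ = arcsin(p_z) ≈ -23.19°, λ = atan2(p_y, p_x) ≈ 17.63°.

≈ 23°S, 18°E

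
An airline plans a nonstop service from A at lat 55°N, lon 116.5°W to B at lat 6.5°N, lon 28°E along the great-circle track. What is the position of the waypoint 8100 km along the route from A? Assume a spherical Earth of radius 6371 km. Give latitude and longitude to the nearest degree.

Write both endpoints as unit vectors p₁, p₂ with components (cos φ cos λ, cos φ sin λ, sin φ).
The central angle between the endpoints is δ = arccos(p₁·p₂) ≈ 1.951 rad (111.8°). The total great-circle distance is δ·R ≈ 1.951 × 6371 ≈ 12431 km, so the target fraction is f = 8100/12431 ≈ 0.652.
Interpolate at f ≈ 0.652 with slerp weights a = sin((1−f)δ)/sin δ ≈ 0.677, b = sin(fδ)/sin δ ≈ 1.029.
p = a·p₁ + b·p₂ ≈ (0.729, 0.133, 0.671); φ = arcsin(p_z) ≈ 42.15°, λ = atan2(p_y, p_x) ≈ 10.30°.

≈ lat 42°N, lon 10°E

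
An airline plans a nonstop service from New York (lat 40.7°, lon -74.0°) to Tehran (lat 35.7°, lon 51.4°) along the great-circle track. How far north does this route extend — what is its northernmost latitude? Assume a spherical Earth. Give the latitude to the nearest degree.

≈ 60°

The great circle lies in the plane with unit normal n̂ = (p₁ × p₂)/|p₁ × p₂|.
Here n̂_z ≈ +0.502; the vertex latitude is φ_max = arccos|n̂_z| ≈ 59.9°.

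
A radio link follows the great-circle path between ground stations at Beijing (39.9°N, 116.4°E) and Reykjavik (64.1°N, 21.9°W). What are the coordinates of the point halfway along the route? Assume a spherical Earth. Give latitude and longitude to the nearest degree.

≈ 71°N, 83°E

Write both endpoints as unit vectors p₁, p₂ with components (cos φ cos λ, cos φ sin λ, sin φ).
The central angle between the endpoints is δ = arccos(p₁·p₂) ≈ 1.238 rad (70.9°).
Interpolate at f = 1/2 with slerp weights a = sin((1−f)δ)/sin δ ≈ 0.614, b = sin(fδ)/sin δ ≈ 0.614.
p = a·p₁ + b·p₂ ≈ (0.039, 0.322, 0.946); φ = arcsin(p_z) ≈ 71.08°, λ = atan2(p_y, p_x) ≈ 83.02°.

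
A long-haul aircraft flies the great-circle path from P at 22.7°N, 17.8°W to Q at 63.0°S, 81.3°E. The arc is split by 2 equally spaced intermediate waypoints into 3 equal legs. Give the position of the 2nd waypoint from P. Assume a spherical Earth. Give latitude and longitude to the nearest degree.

From cos δ = sin φ₁ sin φ₂ + cos φ₁ cos φ₂ cos Δλ, the central angle is δ ≈ 1.993 rad (114.2°).
Interpolate at f = 2/3 with slerp weights a = sin((1−f)δ)/sin δ ≈ 0.676, b = sin(fδ)/sin δ ≈ 1.065.
p = a·p₁ + b·p₂ ≈ (0.667, 0.287, -0.688); φ = arcsin(p_z) ≈ -43.44°, λ = atan2(p_y, p_x) ≈ 23.29°.

≈ 43°S, 23°E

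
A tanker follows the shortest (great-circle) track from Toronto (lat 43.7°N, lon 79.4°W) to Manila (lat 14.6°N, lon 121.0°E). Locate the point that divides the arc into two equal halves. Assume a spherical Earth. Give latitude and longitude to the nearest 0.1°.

≈ lat 67.8°N, lon 162.0°E

From cos δ = sin φ₁ sin φ₂ + cos φ₁ cos φ₂ cos Δλ, the central angle is δ ≈ 2.073 rad (118.8°).
Interpolate at f = 1/2 with slerp weights a = sin((1−f)δ)/sin δ ≈ 0.982, b = sin(fδ)/sin δ ≈ 0.982.
p = a·p₁ + b·p₂ ≈ (-0.359, 0.117, 0.926); φ = arcsin(p_z) ≈ 67.83°, λ = atan2(p_y, p_x) ≈ 161.98°.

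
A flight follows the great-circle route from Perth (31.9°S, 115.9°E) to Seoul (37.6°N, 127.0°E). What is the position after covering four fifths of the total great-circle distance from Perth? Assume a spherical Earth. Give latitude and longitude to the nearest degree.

≈ (24°N, 124°E)

Write both endpoints as unit vectors p₁, p₂ with components (cos φ cos λ, cos φ sin λ, sin φ).
The central angle between the endpoints is δ = arccos(p₁·p₂) ≈ 1.226 rad (70.3°).
Interpolate at f = 4/5 with slerp weights a = sin((1−f)δ)/sin δ ≈ 0.258, b = sin(fδ)/sin δ ≈ 0.883.
p = a·p₁ + b·p₂ ≈ (-0.517, 0.756, 0.402); φ = arcsin(p_z) ≈ 23.73°, λ = atan2(p_y, p_x) ≈ 124.36°.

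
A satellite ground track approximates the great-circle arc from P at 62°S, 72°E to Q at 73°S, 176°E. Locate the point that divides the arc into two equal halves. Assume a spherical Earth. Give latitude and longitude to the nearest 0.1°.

≈ 75.1°S, 107.4°E

Write both endpoints as unit vectors p₁, p₂ with components (cos φ cos λ, cos φ sin λ, sin φ).
The central angle between the endpoints is δ = arccos(p₁·p₂) ≈ 0.625 rad (35.8°).
Interpolate at f = 1/2 with slerp weights a = sin((1−f)δ)/sin δ ≈ 0.525, b = sin(fδ)/sin δ ≈ 0.525.
p = a·p₁ + b·p₂ ≈ (-0.077, 0.245, -0.966); φ = arcsin(p_z) ≈ -75.10°, λ = atan2(p_y, p_x) ≈ 107.43°.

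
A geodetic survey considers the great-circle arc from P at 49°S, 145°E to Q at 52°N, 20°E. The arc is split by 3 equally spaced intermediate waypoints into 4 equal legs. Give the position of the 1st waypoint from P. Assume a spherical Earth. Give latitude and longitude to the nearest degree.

Convert each endpoint to a unit vector on the sphere (x = cos φ cos λ, y = cos φ sin λ, z = sin φ).
The central angle between the endpoints is δ = arccos(p₁·p₂) ≈ 2.543 rad (145.7°).
Interpolate at f = 1/4 with slerp weights a = sin((1−f)δ)/sin δ ≈ 1.676, b = sin(fδ)/sin δ ≈ 1.055.
p = a·p₁ + b·p₂ ≈ (-0.291, 0.853, -0.434); φ = arcsin(p_z) ≈ -25.72°, λ = atan2(p_y, p_x) ≈ 108.82°.

≈ 26°S, 109°E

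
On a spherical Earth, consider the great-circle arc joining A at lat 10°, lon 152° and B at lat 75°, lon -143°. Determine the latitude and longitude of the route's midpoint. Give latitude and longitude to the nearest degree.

≈ lat 46°, lon 164°

Write both endpoints as unit vectors p₁, p₂ with components (cos φ cos λ, cos φ sin λ, sin φ).
The central angle between the endpoints is δ = arccos(p₁·p₂) ≈ 1.292 rad (74.0°).
Interpolate at f = 1/2 with slerp weights a = sin((1−f)δ)/sin δ ≈ 0.626, b = sin(fδ)/sin δ ≈ 0.626.
p = a·p₁ + b·p₂ ≈ (-0.674, 0.192, 0.714); φ = arcsin(p_z) ≈ 45.52°, λ = atan2(p_y, p_x) ≈ 164.10°.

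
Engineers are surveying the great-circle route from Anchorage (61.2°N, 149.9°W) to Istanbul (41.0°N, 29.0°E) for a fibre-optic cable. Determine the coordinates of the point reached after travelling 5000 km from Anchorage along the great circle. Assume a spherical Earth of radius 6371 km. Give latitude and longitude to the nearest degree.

Convert each endpoint to a unit vector on the sphere (x = cos φ cos λ, y = cos φ sin λ, z = sin φ).
The central angle between the endpoints is δ = arccos(p₁·p₂) ≈ 1.358 rad (77.8°). The total great-circle distance is δ·R ≈ 1.358 × 6371 ≈ 8651 km, so the target fraction is f = 5000/8651 ≈ 0.578.
Interpolate at f ≈ 0.578 with slerp weights a = sin((1−f)δ)/sin δ ≈ 0.555, b = sin(fδ)/sin δ ≈ 0.723.
p = a·p₁ + b·p₂ ≈ (0.246, 0.131, 0.960); φ = arcsin(p_z) ≈ 73.83°, λ = atan2(p_y, p_x) ≈ 27.94°.

≈ 74°N, 28°E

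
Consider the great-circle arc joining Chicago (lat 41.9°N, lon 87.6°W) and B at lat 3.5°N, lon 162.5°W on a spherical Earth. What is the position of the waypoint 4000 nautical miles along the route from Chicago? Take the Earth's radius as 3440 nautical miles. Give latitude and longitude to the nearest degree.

Convert each endpoint to a unit vector on the sphere (x = cos φ cos λ, y = cos φ sin λ, z = sin φ).
The central angle between the endpoints is δ = arccos(p₁·p₂) ≈ 1.334 rad (76.4°). The total great-circle distance is δ·R ≈ 1.334 × 3440 ≈ 4590 nmi, so the target fraction is f = 4000/4590 ≈ 0.871.
Interpolate at f ≈ 0.871 with slerp weights a = sin((1−f)δ)/sin δ ≈ 0.176, b = sin(fδ)/sin δ ≈ 0.944.
p = a·p₁ + b·p₂ ≈ (-0.893, -0.414, 0.175); φ = arcsin(p_z) ≈ 10.07°, λ = atan2(p_y, p_x) ≈ -155.14°.

≈ lat 10°N, lon 155°W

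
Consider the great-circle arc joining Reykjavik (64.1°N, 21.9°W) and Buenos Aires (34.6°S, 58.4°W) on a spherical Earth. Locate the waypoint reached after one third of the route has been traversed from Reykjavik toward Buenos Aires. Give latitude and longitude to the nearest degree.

≈ 32°N, 41°W

Write both endpoints as unit vectors p₁, p₂ with components (cos φ cos λ, cos φ sin λ, sin φ).
The central angle between the endpoints is δ = arccos(p₁·p₂) ≈ 1.794 rad (102.8°).
Interpolate at f = 1/3 with slerp weights a = sin((1−f)δ)/sin δ ≈ 0.954, b = sin(fδ)/sin δ ≈ 0.577.
p = a·p₁ + b·p₂ ≈ (0.636, -0.560, 0.531); φ = arcsin(p_z) ≈ 32.05°, λ = atan2(p_y, p_x) ≈ -41.39°.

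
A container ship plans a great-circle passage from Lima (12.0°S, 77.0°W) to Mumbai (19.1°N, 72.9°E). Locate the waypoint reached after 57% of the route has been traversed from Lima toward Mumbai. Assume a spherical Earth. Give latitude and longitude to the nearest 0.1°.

The haversine formula gives a central angle δ ≈ 2.621 rad (150.2°) between the endpoints.
Interpolate at f = 0.57 with slerp weights a = sin((1−f)δ)/sin δ ≈ 1.817, b = sin(fδ)/sin δ ≈ 2.006.
p = a·p₁ + b·p₂ ≈ (0.957, 0.080, 0.279); φ = arcsin(p_z) ≈ 16.17°, λ = atan2(p_y, p_x) ≈ 4.77°.

≈ 16.2°N, 4.8°E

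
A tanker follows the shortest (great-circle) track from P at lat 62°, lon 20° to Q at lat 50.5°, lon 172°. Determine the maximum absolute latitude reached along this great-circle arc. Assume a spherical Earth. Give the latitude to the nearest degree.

The great circle lies in the plane with unit normal n̂ = (p₁ × p₂)/|p₁ × p₂|.
Here n̂_z ≈ +0.154; the vertex latitude is φ_max = arccos|n̂_z| ≈ 81.1°.

≈ 81°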